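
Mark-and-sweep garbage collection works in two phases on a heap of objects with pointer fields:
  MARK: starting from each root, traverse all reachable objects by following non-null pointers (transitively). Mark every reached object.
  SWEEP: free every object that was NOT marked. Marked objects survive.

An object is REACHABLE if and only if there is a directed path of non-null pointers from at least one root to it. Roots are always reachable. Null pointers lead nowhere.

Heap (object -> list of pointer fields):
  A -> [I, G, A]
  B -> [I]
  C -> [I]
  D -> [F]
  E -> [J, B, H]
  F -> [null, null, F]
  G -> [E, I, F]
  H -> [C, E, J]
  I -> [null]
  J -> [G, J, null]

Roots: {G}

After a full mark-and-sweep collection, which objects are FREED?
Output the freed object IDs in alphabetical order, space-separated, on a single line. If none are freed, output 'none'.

Answer: A D

Derivation:
Roots: G
Mark G: refs=E I F, marked=G
Mark E: refs=J B H, marked=E G
Mark I: refs=null, marked=E G I
Mark F: refs=null null F, marked=E F G I
Mark J: refs=G J null, marked=E F G I J
Mark B: refs=I, marked=B E F G I J
Mark H: refs=C E J, marked=B E F G H I J
Mark C: refs=I, marked=B C E F G H I J
Unmarked (collected): A D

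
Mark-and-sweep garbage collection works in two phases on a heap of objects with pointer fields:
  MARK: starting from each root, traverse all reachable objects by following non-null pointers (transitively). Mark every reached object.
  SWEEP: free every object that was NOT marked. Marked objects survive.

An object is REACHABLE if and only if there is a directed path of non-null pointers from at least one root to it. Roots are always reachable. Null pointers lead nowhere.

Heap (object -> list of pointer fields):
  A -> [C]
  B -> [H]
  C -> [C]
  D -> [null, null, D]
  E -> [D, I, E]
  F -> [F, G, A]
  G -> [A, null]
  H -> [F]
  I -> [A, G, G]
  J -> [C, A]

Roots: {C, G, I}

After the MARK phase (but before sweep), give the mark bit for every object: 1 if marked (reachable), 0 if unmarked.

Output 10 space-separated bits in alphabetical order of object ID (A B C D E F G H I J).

Roots: C G I
Mark C: refs=C, marked=C
Mark G: refs=A null, marked=C G
Mark I: refs=A G G, marked=C G I
Mark A: refs=C, marked=A C G I
Unmarked (collected): B D E F H J

Answer: 1 0 1 0 0 0 1 0 1 0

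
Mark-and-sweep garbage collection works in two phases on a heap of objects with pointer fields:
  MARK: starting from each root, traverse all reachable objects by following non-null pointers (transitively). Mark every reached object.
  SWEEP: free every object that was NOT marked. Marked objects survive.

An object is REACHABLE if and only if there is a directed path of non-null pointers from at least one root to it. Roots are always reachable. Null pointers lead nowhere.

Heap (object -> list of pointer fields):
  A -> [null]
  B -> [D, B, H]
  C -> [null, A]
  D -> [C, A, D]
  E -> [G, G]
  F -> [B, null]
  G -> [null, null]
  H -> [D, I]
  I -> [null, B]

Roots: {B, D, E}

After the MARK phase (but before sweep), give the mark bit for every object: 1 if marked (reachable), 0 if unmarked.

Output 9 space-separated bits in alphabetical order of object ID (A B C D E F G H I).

Answer: 1 1 1 1 1 0 1 1 1

Derivation:
Roots: B D E
Mark B: refs=D B H, marked=B
Mark D: refs=C A D, marked=B D
Mark E: refs=G G, marked=B D E
Mark H: refs=D I, marked=B D E H
Mark C: refs=null A, marked=B C D E H
Mark A: refs=null, marked=A B C D E H
Mark G: refs=null null, marked=A B C D E G H
Mark I: refs=null B, marked=A B C D E G H I
Unmarked (collected): F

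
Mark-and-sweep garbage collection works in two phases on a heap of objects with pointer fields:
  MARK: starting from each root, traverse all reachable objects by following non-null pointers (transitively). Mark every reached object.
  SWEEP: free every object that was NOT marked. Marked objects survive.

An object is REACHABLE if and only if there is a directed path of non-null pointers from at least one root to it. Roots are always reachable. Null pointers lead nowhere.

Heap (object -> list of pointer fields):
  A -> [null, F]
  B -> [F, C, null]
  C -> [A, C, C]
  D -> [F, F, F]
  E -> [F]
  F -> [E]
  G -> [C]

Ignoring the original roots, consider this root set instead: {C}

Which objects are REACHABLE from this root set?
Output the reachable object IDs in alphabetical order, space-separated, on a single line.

Roots: C
Mark C: refs=A C C, marked=C
Mark A: refs=null F, marked=A C
Mark F: refs=E, marked=A C F
Mark E: refs=F, marked=A C E F
Unmarked (collected): B D G

Answer: A C E F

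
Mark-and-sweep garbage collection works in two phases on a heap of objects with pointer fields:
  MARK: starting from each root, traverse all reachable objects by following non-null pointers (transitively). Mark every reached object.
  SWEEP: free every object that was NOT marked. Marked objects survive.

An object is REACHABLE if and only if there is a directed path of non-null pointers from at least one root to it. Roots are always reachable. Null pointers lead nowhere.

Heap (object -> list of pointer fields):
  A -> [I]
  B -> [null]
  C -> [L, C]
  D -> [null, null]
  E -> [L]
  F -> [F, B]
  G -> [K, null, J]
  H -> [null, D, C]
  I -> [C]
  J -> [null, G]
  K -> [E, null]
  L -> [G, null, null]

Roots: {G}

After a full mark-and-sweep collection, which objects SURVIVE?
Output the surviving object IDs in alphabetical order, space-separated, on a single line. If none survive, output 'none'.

Roots: G
Mark G: refs=K null J, marked=G
Mark K: refs=E null, marked=G K
Mark J: refs=null G, marked=G J K
Mark E: refs=L, marked=E G J K
Mark L: refs=G null null, marked=E G J K L
Unmarked (collected): A B C D F H I

Answer: E G J K L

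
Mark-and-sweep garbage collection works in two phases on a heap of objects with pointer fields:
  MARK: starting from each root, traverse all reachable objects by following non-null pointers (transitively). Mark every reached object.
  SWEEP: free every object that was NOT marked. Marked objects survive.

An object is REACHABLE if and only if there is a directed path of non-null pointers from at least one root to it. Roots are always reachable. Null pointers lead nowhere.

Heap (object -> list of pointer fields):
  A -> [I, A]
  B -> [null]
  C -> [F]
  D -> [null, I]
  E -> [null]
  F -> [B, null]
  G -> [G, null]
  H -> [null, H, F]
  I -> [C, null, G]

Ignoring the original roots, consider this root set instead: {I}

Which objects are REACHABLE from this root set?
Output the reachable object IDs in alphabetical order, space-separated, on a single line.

Roots: I
Mark I: refs=C null G, marked=I
Mark C: refs=F, marked=C I
Mark G: refs=G null, marked=C G I
Mark F: refs=B null, marked=C F G I
Mark B: refs=null, marked=B C F G I
Unmarked (collected): A D E H

Answer: B C F G I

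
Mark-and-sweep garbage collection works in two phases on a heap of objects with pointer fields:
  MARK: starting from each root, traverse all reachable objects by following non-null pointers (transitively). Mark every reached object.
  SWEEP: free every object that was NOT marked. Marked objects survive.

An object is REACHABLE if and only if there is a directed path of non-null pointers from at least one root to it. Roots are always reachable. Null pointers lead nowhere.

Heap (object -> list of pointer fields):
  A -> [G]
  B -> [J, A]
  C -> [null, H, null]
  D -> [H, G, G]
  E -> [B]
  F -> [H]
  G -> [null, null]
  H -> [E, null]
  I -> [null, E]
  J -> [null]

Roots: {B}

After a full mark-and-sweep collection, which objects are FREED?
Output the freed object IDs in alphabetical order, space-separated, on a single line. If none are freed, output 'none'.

Answer: C D E F H I

Derivation:
Roots: B
Mark B: refs=J A, marked=B
Mark J: refs=null, marked=B J
Mark A: refs=G, marked=A B J
Mark G: refs=null null, marked=A B G J
Unmarked (collected): C D E F H I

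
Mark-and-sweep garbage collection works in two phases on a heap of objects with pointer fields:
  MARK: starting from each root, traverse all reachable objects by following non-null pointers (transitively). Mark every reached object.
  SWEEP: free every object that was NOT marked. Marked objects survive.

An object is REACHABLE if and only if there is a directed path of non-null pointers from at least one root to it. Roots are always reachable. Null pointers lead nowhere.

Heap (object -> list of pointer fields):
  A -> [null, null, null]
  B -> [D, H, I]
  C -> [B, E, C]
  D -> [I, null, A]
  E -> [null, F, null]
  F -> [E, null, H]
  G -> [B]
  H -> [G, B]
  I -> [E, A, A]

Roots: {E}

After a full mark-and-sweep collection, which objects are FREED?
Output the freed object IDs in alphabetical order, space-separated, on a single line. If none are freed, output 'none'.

Roots: E
Mark E: refs=null F null, marked=E
Mark F: refs=E null H, marked=E F
Mark H: refs=G B, marked=E F H
Mark G: refs=B, marked=E F G H
Mark B: refs=D H I, marked=B E F G H
Mark D: refs=I null A, marked=B D E F G H
Mark I: refs=E A A, marked=B D E F G H I
Mark A: refs=null null null, marked=A B D E F G H I
Unmarked (collected): C

Answer: C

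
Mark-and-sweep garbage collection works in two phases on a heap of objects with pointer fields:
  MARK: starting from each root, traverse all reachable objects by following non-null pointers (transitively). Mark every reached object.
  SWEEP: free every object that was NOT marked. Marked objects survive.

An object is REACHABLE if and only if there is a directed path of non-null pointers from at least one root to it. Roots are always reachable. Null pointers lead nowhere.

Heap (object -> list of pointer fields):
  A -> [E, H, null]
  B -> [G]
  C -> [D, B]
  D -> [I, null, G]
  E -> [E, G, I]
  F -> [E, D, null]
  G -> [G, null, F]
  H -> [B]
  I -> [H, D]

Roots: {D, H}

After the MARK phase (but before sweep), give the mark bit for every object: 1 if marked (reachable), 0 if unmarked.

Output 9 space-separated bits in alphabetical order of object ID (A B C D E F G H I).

Answer: 0 1 0 1 1 1 1 1 1

Derivation:
Roots: D H
Mark D: refs=I null G, marked=D
Mark H: refs=B, marked=D H
Mark I: refs=H D, marked=D H I
Mark G: refs=G null F, marked=D G H I
Mark B: refs=G, marked=B D G H I
Mark F: refs=E D null, marked=B D F G H I
Mark E: refs=E G I, marked=B D E F G H I
Unmarked (collected): A C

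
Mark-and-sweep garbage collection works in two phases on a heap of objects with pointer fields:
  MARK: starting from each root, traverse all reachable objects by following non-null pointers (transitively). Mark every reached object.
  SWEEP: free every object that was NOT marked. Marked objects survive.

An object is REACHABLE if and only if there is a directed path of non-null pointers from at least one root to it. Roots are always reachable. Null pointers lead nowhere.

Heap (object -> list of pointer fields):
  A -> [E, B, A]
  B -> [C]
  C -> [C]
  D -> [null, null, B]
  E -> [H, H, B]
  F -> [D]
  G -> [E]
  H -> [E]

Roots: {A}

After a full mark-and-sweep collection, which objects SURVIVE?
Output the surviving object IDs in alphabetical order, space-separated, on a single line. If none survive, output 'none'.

Answer: A B C E H

Derivation:
Roots: A
Mark A: refs=E B A, marked=A
Mark E: refs=H H B, marked=A E
Mark B: refs=C, marked=A B E
Mark H: refs=E, marked=A B E H
Mark C: refs=C, marked=A B C E H
Unmarked (collected): D F G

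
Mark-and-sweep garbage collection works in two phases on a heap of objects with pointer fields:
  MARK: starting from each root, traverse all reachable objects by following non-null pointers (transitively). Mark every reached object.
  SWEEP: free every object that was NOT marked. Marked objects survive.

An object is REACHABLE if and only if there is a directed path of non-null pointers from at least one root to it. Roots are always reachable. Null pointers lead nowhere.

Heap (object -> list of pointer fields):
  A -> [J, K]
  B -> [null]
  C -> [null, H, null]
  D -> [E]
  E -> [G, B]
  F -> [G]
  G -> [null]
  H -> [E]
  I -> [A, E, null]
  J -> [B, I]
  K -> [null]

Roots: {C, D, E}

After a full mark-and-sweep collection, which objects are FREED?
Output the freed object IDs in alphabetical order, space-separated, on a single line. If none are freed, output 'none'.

Roots: C D E
Mark C: refs=null H null, marked=C
Mark D: refs=E, marked=C D
Mark E: refs=G B, marked=C D E
Mark H: refs=E, marked=C D E H
Mark G: refs=null, marked=C D E G H
Mark B: refs=null, marked=B C D E G H
Unmarked (collected): A F I J K

Answer: A F I J K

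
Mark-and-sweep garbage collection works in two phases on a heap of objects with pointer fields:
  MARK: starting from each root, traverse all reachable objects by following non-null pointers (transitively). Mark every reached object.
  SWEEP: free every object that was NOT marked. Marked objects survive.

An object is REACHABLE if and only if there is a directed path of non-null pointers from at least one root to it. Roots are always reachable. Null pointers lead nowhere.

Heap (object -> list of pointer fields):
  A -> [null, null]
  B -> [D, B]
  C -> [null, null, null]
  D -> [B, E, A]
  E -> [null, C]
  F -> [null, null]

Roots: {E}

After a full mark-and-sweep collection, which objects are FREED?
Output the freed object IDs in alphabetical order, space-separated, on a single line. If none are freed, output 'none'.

Answer: A B D F

Derivation:
Roots: E
Mark E: refs=null C, marked=E
Mark C: refs=null null null, marked=C E
Unmarked (collected): A B D F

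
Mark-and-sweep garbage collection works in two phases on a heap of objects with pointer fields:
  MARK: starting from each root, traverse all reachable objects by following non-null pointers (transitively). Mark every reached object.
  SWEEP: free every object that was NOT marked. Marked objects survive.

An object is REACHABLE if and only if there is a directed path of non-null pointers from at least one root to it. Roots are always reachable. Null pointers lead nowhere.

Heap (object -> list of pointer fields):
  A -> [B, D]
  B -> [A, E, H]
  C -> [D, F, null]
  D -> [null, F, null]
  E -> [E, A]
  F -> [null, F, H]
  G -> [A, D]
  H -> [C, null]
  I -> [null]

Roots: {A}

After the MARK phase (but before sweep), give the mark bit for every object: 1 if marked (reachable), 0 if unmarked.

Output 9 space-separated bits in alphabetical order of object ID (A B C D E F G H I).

Roots: A
Mark A: refs=B D, marked=A
Mark B: refs=A E H, marked=A B
Mark D: refs=null F null, marked=A B D
Mark E: refs=E A, marked=A B D E
Mark H: refs=C null, marked=A B D E H
Mark F: refs=null F H, marked=A B D E F H
Mark C: refs=D F null, marked=A B C D E F H
Unmarked (collected): G I

Answer: 1 1 1 1 1 1 0 1 0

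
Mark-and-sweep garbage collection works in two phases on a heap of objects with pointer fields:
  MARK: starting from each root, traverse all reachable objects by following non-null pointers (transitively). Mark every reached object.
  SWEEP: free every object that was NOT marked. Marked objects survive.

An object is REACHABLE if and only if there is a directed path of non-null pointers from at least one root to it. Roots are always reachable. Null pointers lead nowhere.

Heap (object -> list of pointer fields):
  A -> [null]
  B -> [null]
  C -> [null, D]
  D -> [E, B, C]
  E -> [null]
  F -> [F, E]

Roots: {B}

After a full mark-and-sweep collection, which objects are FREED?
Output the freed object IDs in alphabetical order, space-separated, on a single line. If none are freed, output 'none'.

Roots: B
Mark B: refs=null, marked=B
Unmarked (collected): A C D E F

Answer: A C D E F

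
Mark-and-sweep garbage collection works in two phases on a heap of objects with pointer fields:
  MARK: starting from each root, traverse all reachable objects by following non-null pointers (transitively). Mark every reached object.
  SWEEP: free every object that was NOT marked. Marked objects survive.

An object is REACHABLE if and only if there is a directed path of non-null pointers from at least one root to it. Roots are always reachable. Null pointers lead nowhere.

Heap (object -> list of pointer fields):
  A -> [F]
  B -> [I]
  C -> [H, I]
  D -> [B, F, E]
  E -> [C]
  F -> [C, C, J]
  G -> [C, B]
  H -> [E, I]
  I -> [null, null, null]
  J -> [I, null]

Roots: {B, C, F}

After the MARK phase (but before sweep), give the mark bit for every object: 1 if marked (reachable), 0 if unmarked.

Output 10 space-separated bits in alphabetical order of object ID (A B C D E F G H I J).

Roots: B C F
Mark B: refs=I, marked=B
Mark C: refs=H I, marked=B C
Mark F: refs=C C J, marked=B C F
Mark I: refs=null null null, marked=B C F I
Mark H: refs=E I, marked=B C F H I
Mark J: refs=I null, marked=B C F H I J
Mark E: refs=C, marked=B C E F H I J
Unmarked (collected): A D G

Answer: 0 1 1 0 1 1 0 1 1 1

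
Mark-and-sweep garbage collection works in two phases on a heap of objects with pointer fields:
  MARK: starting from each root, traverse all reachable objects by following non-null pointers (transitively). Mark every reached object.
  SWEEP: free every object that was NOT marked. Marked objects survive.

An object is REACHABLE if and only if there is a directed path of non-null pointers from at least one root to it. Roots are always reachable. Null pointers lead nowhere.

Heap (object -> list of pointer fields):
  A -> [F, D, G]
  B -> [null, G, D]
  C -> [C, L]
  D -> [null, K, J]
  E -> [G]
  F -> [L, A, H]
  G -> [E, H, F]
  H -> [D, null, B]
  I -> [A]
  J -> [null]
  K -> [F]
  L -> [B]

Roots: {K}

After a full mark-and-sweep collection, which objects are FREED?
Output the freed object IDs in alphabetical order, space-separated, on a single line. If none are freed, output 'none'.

Roots: K
Mark K: refs=F, marked=K
Mark F: refs=L A H, marked=F K
Mark L: refs=B, marked=F K L
Mark A: refs=F D G, marked=A F K L
Mark H: refs=D null B, marked=A F H K L
Mark B: refs=null G D, marked=A B F H K L
Mark D: refs=null K J, marked=A B D F H K L
Mark G: refs=E H F, marked=A B D F G H K L
Mark J: refs=null, marked=A B D F G H J K L
Mark E: refs=G, marked=A B D E F G H J K L
Unmarked (collected): C I

Answer: C I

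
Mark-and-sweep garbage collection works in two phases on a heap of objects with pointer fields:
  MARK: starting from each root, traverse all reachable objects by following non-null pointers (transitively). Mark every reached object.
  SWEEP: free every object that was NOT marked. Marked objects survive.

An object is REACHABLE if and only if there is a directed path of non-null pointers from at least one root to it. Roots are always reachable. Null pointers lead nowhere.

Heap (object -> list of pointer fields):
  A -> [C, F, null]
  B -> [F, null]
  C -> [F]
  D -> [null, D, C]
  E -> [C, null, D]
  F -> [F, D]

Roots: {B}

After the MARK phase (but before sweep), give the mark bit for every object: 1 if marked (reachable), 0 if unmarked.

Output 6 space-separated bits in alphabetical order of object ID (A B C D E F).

Roots: B
Mark B: refs=F null, marked=B
Mark F: refs=F D, marked=B F
Mark D: refs=null D C, marked=B D F
Mark C: refs=F, marked=B C D F
Unmarked (collected): A E

Answer: 0 1 1 1 0 1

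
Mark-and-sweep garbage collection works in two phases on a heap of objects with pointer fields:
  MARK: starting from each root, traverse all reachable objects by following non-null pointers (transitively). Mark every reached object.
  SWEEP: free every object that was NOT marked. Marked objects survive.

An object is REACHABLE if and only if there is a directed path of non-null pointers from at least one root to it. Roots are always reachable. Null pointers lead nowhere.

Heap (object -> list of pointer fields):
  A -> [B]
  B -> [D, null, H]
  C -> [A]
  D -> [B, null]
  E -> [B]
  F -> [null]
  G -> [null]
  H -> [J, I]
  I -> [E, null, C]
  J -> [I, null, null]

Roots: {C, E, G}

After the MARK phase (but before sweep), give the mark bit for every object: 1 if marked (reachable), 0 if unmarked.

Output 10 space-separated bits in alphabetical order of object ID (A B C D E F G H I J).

Roots: C E G
Mark C: refs=A, marked=C
Mark E: refs=B, marked=C E
Mark G: refs=null, marked=C E G
Mark A: refs=B, marked=A C E G
Mark B: refs=D null H, marked=A B C E G
Mark D: refs=B null, marked=A B C D E G
Mark H: refs=J I, marked=A B C D E G H
Mark J: refs=I null null, marked=A B C D E G H J
Mark I: refs=E null C, marked=A B C D E G H I J
Unmarked (collected): F

Answer: 1 1 1 1 1 0 1 1 1 1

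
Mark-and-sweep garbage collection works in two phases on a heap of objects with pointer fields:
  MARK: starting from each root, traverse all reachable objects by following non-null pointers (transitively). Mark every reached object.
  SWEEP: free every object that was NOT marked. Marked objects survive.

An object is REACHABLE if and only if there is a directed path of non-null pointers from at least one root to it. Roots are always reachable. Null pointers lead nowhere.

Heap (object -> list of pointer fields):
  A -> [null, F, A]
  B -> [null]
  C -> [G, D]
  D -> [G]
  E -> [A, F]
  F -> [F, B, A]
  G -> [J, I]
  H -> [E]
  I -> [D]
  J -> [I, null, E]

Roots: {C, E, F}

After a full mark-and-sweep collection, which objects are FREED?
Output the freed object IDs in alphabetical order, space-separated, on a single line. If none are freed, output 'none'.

Answer: H

Derivation:
Roots: C E F
Mark C: refs=G D, marked=C
Mark E: refs=A F, marked=C E
Mark F: refs=F B A, marked=C E F
Mark G: refs=J I, marked=C E F G
Mark D: refs=G, marked=C D E F G
Mark A: refs=null F A, marked=A C D E F G
Mark B: refs=null, marked=A B C D E F G
Mark J: refs=I null E, marked=A B C D E F G J
Mark I: refs=D, marked=A B C D E F G I J
Unmarked (collected): H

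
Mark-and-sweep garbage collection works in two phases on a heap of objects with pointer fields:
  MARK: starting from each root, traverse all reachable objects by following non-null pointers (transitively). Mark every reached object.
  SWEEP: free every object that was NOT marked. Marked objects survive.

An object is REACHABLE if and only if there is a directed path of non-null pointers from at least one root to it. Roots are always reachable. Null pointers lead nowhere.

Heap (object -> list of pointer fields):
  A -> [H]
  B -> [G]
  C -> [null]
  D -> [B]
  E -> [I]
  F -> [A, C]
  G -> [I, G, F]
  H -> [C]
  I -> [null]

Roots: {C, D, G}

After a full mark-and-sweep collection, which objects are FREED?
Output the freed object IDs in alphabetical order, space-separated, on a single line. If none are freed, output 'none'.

Roots: C D G
Mark C: refs=null, marked=C
Mark D: refs=B, marked=C D
Mark G: refs=I G F, marked=C D G
Mark B: refs=G, marked=B C D G
Mark I: refs=null, marked=B C D G I
Mark F: refs=A C, marked=B C D F G I
Mark A: refs=H, marked=A B C D F G I
Mark H: refs=C, marked=A B C D F G H I
Unmarked (collected): E

Answer: E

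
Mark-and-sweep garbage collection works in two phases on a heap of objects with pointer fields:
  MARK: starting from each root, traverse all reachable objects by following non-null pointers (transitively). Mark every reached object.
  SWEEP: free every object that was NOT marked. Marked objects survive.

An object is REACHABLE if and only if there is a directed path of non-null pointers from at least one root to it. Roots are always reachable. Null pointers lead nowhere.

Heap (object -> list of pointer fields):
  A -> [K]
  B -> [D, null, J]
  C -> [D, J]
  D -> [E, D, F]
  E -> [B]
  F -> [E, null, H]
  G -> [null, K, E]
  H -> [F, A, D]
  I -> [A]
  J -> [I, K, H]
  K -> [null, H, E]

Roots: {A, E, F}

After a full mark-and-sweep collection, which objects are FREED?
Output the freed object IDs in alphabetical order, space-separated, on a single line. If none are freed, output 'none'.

Roots: A E F
Mark A: refs=K, marked=A
Mark E: refs=B, marked=A E
Mark F: refs=E null H, marked=A E F
Mark K: refs=null H E, marked=A E F K
Mark B: refs=D null J, marked=A B E F K
Mark H: refs=F A D, marked=A B E F H K
Mark D: refs=E D F, marked=A B D E F H K
Mark J: refs=I K H, marked=A B D E F H J K
Mark I: refs=A, marked=A B D E F H I J K
Unmarked (collected): C G

Answer: C G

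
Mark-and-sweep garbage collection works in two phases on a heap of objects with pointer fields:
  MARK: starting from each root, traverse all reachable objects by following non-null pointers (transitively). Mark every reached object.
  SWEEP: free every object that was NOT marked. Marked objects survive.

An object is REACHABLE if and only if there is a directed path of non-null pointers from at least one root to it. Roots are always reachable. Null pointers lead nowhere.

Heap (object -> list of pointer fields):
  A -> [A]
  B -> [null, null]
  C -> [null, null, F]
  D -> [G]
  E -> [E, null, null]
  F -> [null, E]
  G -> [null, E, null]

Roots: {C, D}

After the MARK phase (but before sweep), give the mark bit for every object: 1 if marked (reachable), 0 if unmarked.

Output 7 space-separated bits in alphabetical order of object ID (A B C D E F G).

Answer: 0 0 1 1 1 1 1

Derivation:
Roots: C D
Mark C: refs=null null F, marked=C
Mark D: refs=G, marked=C D
Mark F: refs=null E, marked=C D F
Mark G: refs=null E null, marked=C D F G
Mark E: refs=E null null, marked=C D E F G
Unmarked (collected): A B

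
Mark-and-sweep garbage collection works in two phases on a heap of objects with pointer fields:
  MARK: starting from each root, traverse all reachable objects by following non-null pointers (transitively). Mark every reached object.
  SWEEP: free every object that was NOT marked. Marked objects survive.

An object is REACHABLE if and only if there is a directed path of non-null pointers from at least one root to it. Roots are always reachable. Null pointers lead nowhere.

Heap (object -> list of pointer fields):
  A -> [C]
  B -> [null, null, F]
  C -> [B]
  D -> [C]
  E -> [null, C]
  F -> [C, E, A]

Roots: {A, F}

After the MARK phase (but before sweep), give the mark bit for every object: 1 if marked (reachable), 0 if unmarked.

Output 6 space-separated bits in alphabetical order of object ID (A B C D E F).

Answer: 1 1 1 0 1 1

Derivation:
Roots: A F
Mark A: refs=C, marked=A
Mark F: refs=C E A, marked=A F
Mark C: refs=B, marked=A C F
Mark E: refs=null C, marked=A C E F
Mark B: refs=null null F, marked=A B C E F
Unmarked (collected): D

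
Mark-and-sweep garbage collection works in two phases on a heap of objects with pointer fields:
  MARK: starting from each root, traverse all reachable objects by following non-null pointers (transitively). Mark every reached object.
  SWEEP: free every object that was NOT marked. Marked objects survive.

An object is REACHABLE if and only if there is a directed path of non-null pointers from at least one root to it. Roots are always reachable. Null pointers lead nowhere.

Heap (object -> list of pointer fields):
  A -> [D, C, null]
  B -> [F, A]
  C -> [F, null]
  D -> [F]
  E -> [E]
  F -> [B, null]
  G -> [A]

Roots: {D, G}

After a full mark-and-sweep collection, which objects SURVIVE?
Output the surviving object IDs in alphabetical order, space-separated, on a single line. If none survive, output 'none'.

Roots: D G
Mark D: refs=F, marked=D
Mark G: refs=A, marked=D G
Mark F: refs=B null, marked=D F G
Mark A: refs=D C null, marked=A D F G
Mark B: refs=F A, marked=A B D F G
Mark C: refs=F null, marked=A B C D F G
Unmarked (collected): E

Answer: A B C D F G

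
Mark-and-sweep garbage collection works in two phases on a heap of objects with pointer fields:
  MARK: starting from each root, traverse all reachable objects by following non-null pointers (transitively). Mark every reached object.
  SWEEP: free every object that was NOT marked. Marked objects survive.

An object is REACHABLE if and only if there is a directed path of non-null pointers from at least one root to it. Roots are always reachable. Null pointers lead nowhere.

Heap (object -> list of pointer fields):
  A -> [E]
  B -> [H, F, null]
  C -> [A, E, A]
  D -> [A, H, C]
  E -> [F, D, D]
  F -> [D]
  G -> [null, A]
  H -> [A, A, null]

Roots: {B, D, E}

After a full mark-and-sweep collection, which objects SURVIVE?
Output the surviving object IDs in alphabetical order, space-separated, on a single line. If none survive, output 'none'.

Answer: A B C D E F H

Derivation:
Roots: B D E
Mark B: refs=H F null, marked=B
Mark D: refs=A H C, marked=B D
Mark E: refs=F D D, marked=B D E
Mark H: refs=A A null, marked=B D E H
Mark F: refs=D, marked=B D E F H
Mark A: refs=E, marked=A B D E F H
Mark C: refs=A E A, marked=A B C D E F H
Unmarked (collected): G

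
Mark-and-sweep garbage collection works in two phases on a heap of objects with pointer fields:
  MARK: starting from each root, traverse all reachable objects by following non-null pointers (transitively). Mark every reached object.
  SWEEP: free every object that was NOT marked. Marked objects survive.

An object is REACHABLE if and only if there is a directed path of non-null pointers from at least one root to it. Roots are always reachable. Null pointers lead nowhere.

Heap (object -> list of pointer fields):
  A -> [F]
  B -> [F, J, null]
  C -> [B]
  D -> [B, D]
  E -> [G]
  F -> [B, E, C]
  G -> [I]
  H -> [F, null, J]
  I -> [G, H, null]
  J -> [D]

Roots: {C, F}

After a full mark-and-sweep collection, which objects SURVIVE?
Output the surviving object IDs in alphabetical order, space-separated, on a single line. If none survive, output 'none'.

Roots: C F
Mark C: refs=B, marked=C
Mark F: refs=B E C, marked=C F
Mark B: refs=F J null, marked=B C F
Mark E: refs=G, marked=B C E F
Mark J: refs=D, marked=B C E F J
Mark G: refs=I, marked=B C E F G J
Mark D: refs=B D, marked=B C D E F G J
Mark I: refs=G H null, marked=B C D E F G I J
Mark H: refs=F null J, marked=B C D E F G H I J
Unmarked (collected): A

Answer: B C D E F G H I J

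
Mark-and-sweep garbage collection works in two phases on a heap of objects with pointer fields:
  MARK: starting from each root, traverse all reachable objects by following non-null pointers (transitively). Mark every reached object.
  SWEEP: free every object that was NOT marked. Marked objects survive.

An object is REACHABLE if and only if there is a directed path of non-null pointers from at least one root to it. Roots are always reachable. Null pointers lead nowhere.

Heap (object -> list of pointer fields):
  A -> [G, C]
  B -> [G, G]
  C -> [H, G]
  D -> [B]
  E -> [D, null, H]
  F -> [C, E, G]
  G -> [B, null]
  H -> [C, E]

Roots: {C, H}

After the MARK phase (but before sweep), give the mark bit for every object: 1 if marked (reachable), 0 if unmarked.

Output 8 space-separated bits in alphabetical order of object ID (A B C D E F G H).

Roots: C H
Mark C: refs=H G, marked=C
Mark H: refs=C E, marked=C H
Mark G: refs=B null, marked=C G H
Mark E: refs=D null H, marked=C E G H
Mark B: refs=G G, marked=B C E G H
Mark D: refs=B, marked=B C D E G H
Unmarked (collected): A F

Answer: 0 1 1 1 1 0 1 1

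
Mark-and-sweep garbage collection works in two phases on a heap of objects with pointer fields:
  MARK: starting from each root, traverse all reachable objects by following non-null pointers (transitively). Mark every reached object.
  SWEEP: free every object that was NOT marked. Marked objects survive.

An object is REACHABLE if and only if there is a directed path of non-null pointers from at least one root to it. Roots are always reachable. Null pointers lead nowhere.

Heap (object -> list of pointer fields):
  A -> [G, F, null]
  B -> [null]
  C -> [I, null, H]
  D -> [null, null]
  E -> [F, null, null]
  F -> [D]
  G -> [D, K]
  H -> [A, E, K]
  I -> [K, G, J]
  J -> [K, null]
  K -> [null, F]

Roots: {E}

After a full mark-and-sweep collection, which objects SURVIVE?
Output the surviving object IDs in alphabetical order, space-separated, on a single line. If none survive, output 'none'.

Answer: D E F

Derivation:
Roots: E
Mark E: refs=F null null, marked=E
Mark F: refs=D, marked=E F
Mark D: refs=null null, marked=D E F
Unmarked (collected): A B C G H I J K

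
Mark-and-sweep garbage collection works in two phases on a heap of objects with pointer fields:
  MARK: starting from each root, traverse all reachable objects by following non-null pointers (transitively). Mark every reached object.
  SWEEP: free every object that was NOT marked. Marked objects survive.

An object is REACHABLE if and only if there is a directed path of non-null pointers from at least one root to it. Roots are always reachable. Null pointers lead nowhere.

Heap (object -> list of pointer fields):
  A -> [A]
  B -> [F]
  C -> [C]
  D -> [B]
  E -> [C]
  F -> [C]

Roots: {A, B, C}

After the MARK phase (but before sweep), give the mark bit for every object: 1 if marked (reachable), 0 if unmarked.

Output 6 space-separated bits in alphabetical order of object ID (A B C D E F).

Roots: A B C
Mark A: refs=A, marked=A
Mark B: refs=F, marked=A B
Mark C: refs=C, marked=A B C
Mark F: refs=C, marked=A B C F
Unmarked (collected): D E

Answer: 1 1 1 0 0 1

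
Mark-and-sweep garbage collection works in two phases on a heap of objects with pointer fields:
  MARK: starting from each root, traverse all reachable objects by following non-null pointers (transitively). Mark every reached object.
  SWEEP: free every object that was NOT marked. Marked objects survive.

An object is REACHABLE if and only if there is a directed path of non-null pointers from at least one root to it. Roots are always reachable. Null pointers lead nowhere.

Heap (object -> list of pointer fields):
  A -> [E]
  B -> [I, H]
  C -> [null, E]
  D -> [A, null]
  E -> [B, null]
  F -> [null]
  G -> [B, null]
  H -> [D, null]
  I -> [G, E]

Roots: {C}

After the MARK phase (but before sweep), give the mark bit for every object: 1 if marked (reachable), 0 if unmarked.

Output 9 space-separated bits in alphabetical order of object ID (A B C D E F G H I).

Roots: C
Mark C: refs=null E, marked=C
Mark E: refs=B null, marked=C E
Mark B: refs=I H, marked=B C E
Mark I: refs=G E, marked=B C E I
Mark H: refs=D null, marked=B C E H I
Mark G: refs=B null, marked=B C E G H I
Mark D: refs=A null, marked=B C D E G H I
Mark A: refs=E, marked=A B C D E G H I
Unmarked (collected): F

Answer: 1 1 1 1 1 0 1 1 1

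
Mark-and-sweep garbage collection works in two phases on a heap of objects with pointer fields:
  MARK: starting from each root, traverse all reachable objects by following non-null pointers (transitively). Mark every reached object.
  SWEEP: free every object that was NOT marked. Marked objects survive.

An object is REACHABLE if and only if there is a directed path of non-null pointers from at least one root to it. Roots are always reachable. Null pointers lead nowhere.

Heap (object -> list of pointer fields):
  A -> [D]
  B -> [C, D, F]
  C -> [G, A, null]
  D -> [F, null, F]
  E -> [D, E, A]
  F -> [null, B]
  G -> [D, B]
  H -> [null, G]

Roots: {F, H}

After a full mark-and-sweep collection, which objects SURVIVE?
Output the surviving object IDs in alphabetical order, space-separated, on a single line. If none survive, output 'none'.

Answer: A B C D F G H

Derivation:
Roots: F H
Mark F: refs=null B, marked=F
Mark H: refs=null G, marked=F H
Mark B: refs=C D F, marked=B F H
Mark G: refs=D B, marked=B F G H
Mark C: refs=G A null, marked=B C F G H
Mark D: refs=F null F, marked=B C D F G H
Mark A: refs=D, marked=A B C D F G H
Unmarked (collected): E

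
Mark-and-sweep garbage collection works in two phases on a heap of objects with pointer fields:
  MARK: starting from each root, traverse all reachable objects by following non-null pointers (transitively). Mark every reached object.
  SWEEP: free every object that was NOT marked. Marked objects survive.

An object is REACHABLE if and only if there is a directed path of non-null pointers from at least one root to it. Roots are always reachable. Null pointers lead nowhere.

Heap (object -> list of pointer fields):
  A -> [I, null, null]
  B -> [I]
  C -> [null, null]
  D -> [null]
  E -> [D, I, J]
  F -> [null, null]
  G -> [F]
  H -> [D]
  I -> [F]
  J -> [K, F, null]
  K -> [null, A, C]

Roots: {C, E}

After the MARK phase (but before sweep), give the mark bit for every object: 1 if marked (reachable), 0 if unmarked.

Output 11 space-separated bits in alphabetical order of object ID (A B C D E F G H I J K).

Roots: C E
Mark C: refs=null null, marked=C
Mark E: refs=D I J, marked=C E
Mark D: refs=null, marked=C D E
Mark I: refs=F, marked=C D E I
Mark J: refs=K F null, marked=C D E I J
Mark F: refs=null null, marked=C D E F I J
Mark K: refs=null A C, marked=C D E F I J K
Mark A: refs=I null null, marked=A C D E F I J K
Unmarked (collected): B G H

Answer: 1 0 1 1 1 1 0 0 1 1 1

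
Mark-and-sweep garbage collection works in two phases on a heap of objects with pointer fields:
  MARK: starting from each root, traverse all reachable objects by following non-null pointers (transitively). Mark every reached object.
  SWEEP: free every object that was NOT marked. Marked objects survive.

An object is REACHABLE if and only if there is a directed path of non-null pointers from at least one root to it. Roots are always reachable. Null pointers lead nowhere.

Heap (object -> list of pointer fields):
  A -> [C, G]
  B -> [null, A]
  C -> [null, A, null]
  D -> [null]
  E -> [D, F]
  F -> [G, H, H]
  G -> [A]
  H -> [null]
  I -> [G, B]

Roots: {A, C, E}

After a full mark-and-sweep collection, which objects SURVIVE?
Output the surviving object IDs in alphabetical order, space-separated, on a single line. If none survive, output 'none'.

Roots: A C E
Mark A: refs=C G, marked=A
Mark C: refs=null A null, marked=A C
Mark E: refs=D F, marked=A C E
Mark G: refs=A, marked=A C E G
Mark D: refs=null, marked=A C D E G
Mark F: refs=G H H, marked=A C D E F G
Mark H: refs=null, marked=A C D E F G H
Unmarked (collected): B I

Answer: A C D E F G H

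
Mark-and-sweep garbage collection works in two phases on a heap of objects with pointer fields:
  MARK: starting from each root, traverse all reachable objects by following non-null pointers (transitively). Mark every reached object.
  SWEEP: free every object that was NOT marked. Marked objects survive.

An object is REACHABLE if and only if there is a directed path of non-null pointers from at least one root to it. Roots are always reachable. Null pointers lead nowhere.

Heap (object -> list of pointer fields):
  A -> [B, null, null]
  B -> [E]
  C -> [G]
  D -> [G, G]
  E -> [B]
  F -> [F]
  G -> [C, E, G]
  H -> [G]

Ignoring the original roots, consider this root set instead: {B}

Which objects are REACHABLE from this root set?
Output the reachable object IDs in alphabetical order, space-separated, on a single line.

Roots: B
Mark B: refs=E, marked=B
Mark E: refs=B, marked=B E
Unmarked (collected): A C D F G H

Answer: B E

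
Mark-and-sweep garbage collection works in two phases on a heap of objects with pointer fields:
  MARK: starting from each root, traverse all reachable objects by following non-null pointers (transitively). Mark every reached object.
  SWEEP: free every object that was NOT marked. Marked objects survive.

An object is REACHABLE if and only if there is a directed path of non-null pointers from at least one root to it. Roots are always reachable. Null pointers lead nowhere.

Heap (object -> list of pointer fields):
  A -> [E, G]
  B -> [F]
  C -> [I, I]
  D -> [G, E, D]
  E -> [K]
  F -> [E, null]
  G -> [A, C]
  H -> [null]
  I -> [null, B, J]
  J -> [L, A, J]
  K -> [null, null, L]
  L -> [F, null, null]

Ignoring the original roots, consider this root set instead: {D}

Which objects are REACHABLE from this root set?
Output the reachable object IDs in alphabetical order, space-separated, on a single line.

Roots: D
Mark D: refs=G E D, marked=D
Mark G: refs=A C, marked=D G
Mark E: refs=K, marked=D E G
Mark A: refs=E G, marked=A D E G
Mark C: refs=I I, marked=A C D E G
Mark K: refs=null null L, marked=A C D E G K
Mark I: refs=null B J, marked=A C D E G I K
Mark L: refs=F null null, marked=A C D E G I K L
Mark B: refs=F, marked=A B C D E G I K L
Mark J: refs=L A J, marked=A B C D E G I J K L
Mark F: refs=E null, marked=A B C D E F G I J K L
Unmarked (collected): H

Answer: A B C D E F G I J K L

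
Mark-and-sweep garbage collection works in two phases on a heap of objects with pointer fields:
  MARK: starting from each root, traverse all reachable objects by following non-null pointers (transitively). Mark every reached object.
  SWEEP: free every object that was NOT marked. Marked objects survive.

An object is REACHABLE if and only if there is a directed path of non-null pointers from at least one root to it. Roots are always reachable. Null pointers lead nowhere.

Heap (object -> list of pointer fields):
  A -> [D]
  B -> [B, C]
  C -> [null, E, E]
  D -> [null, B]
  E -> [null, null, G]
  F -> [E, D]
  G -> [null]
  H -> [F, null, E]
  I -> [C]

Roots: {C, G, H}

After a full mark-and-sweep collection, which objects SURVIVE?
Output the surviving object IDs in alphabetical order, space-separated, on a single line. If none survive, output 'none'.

Roots: C G H
Mark C: refs=null E E, marked=C
Mark G: refs=null, marked=C G
Mark H: refs=F null E, marked=C G H
Mark E: refs=null null G, marked=C E G H
Mark F: refs=E D, marked=C E F G H
Mark D: refs=null B, marked=C D E F G H
Mark B: refs=B C, marked=B C D E F G H
Unmarked (collected): A I

Answer: B C D E F G H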